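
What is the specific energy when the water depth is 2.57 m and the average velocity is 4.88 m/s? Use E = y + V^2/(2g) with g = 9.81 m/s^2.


Specific energy E = y + V^2/(2g).
Velocity head = V^2/(2g) = 4.88^2 / (2*9.81) = 23.8144 / 19.62 = 1.2138 m.
E = 2.57 + 1.2138 = 3.7838 m.

3.7838


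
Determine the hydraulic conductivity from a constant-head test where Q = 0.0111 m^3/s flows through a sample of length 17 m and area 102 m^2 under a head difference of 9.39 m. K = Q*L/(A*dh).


From K = Q*L / (A*dh):
Numerator: Q*L = 0.0111 * 17 = 0.1887.
Denominator: A*dh = 102 * 9.39 = 957.78.
K = 0.1887 / 957.78 = 0.000197 m/s.

0.000197


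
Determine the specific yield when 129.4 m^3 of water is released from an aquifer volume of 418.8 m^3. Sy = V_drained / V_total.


Specific yield Sy = Volume drained / Total volume.
Sy = 129.4 / 418.8
   = 0.309.

0.309


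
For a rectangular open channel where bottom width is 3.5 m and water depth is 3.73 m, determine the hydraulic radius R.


For a rectangular section:
Flow area A = b * y = 3.5 * 3.73 = 13.05 m^2.
Wetted perimeter P = b + 2y = 3.5 + 2*3.73 = 10.96 m.
Hydraulic radius R = A/P = 13.05 / 10.96 = 1.1911 m.

1.1911


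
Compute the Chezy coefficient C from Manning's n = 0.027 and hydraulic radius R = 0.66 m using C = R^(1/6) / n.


The Chezy coefficient relates to Manning's n through C = R^(1/6) / n.
R^(1/6) = 0.66^(1/6) = 0.933091.
C = 0.933091 / 0.027 = 34.56 m^(1/2)/s.

34.56


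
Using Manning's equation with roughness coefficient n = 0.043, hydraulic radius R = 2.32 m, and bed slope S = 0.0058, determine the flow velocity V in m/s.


Manning's equation gives V = (1/n) * R^(2/3) * S^(1/2).
First, compute R^(2/3) = 2.32^(2/3) = 1.7525.
Next, S^(1/2) = 0.0058^(1/2) = 0.076158.
Then 1/n = 1/0.043 = 23.26.
V = 23.26 * 1.7525 * 0.076158 = 3.1039 m/s.

3.1039


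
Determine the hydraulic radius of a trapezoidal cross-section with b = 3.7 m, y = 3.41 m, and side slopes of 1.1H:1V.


For a trapezoidal section with side slope z:
A = (b + z*y)*y = (3.7 + 1.1*3.41)*3.41 = 25.408 m^2.
P = b + 2*y*sqrt(1 + z^2) = 3.7 + 2*3.41*sqrt(1 + 1.1^2) = 13.839 m.
R = A/P = 25.408 / 13.839 = 1.836 m.

1.836


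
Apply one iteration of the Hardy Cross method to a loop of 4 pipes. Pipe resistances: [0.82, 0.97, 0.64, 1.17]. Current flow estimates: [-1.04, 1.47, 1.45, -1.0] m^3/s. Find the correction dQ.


Numerator terms (r*Q*|Q|): 0.82*-1.04*|-1.04| = -0.8869; 0.97*1.47*|1.47| = 2.0961; 0.64*1.45*|1.45| = 1.3456; 1.17*-1.0*|-1.0| = -1.17.
Sum of numerator = 1.3848.
Denominator terms (r*|Q|): 0.82*|-1.04| = 0.8528; 0.97*|1.47| = 1.4259; 0.64*|1.45| = 0.928; 1.17*|-1.0| = 1.17.
2 * sum of denominator = 2 * 4.3767 = 8.7534.
dQ = -1.3848 / 8.7534 = -0.1582 m^3/s.

-0.1582


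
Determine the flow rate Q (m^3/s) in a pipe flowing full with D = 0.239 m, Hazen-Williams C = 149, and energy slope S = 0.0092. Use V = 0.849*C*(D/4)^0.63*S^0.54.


For a full circular pipe, R = D/4 = 0.239/4 = 0.0597 m.
V = 0.849 * 149 * 0.0597^0.63 * 0.0092^0.54
  = 0.849 * 149 * 0.16947 * 0.079514
  = 1.7046 m/s.
Pipe area A = pi*D^2/4 = pi*0.239^2/4 = 0.0449 m^2.
Q = A * V = 0.0449 * 1.7046 = 0.0765 m^3/s.

0.0765


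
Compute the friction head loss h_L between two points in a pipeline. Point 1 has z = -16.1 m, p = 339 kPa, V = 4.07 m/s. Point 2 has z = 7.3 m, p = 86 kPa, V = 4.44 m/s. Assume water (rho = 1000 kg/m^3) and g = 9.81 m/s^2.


Total head at each section: H = z + p/(rho*g) + V^2/(2g).
H1 = -16.1 + 339*1000/(1000*9.81) + 4.07^2/(2*9.81)
   = -16.1 + 34.557 + 0.8443
   = 19.301 m.
H2 = 7.3 + 86*1000/(1000*9.81) + 4.44^2/(2*9.81)
   = 7.3 + 8.767 + 1.0048
   = 17.071 m.
h_L = H1 - H2 = 19.301 - 17.071 = 2.23 m.

2.23


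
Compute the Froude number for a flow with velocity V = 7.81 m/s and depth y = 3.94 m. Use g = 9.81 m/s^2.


The Froude number is defined as Fr = V / sqrt(g*y).
g*y = 9.81 * 3.94 = 38.6514.
sqrt(g*y) = sqrt(38.6514) = 6.217.
Fr = 7.81 / 6.217 = 1.2562.

1.2562


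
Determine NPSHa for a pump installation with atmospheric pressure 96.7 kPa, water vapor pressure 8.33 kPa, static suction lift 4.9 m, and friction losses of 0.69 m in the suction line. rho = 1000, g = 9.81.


NPSHa = p_atm/(rho*g) - z_s - hf_s - p_vap/(rho*g).
p_atm/(rho*g) = 96.7*1000 / (1000*9.81) = 9.857 m.
p_vap/(rho*g) = 8.33*1000 / (1000*9.81) = 0.849 m.
NPSHa = 9.857 - 4.9 - 0.69 - 0.849
      = 3.42 m.

3.42


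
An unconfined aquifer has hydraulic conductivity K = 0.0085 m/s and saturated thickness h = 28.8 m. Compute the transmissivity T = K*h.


Transmissivity is defined as T = K * h.
T = 0.0085 * 28.8
  = 0.2448 m^2/s.

0.2448


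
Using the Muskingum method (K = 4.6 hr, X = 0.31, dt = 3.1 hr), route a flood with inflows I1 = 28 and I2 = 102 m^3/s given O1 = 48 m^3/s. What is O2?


Muskingum coefficients:
denom = 2*K*(1-X) + dt = 2*4.6*(1-0.31) + 3.1 = 9.448.
C0 = (dt - 2*K*X)/denom = (3.1 - 2*4.6*0.31)/9.448 = 0.0262.
C1 = (dt + 2*K*X)/denom = (3.1 + 2*4.6*0.31)/9.448 = 0.63.
C2 = (2*K*(1-X) - dt)/denom = 0.3438.
O2 = C0*I2 + C1*I1 + C2*O1
   = 0.0262*102 + 0.63*28 + 0.3438*48
   = 36.82 m^3/s.

36.82


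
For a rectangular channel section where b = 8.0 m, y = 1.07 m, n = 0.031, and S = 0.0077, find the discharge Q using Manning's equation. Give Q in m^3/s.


For a rectangular channel, the cross-sectional area A = b * y = 8.0 * 1.07 = 8.56 m^2.
The wetted perimeter P = b + 2y = 8.0 + 2*1.07 = 10.14 m.
Hydraulic radius R = A/P = 8.56/10.14 = 0.8442 m.
Velocity V = (1/n)*R^(2/3)*S^(1/2) = (1/0.031)*0.8442^(2/3)*0.0077^(1/2) = 2.5284 m/s.
Discharge Q = A * V = 8.56 * 2.5284 = 21.643 m^3/s.

21.643


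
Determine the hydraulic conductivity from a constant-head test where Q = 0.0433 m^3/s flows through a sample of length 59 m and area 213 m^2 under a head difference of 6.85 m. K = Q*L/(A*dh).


From K = Q*L / (A*dh):
Numerator: Q*L = 0.0433 * 59 = 2.5547.
Denominator: A*dh = 213 * 6.85 = 1459.05.
K = 2.5547 / 1459.05 = 0.001751 m/s.

0.001751


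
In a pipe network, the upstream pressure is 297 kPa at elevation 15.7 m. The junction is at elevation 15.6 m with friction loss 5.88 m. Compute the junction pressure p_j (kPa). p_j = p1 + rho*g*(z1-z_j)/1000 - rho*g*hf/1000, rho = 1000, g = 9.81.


Junction pressure: p_j = p1 + rho*g*(z1 - z_j)/1000 - rho*g*hf/1000.
Elevation term = 1000*9.81*(15.7 - 15.6)/1000 = 0.981 kPa.
Friction term = 1000*9.81*5.88/1000 = 57.683 kPa.
p_j = 297 + 0.981 - 57.683 = 240.3 kPa.

240.3


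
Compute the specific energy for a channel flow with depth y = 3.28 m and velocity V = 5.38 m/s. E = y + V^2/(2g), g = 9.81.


Specific energy E = y + V^2/(2g).
Velocity head = V^2/(2g) = 5.38^2 / (2*9.81) = 28.9444 / 19.62 = 1.4752 m.
E = 3.28 + 1.4752 = 4.7552 m.

4.7552


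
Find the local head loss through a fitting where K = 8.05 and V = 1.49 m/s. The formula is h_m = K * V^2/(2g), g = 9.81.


Minor loss formula: h_m = K * V^2/(2g).
V^2 = 1.49^2 = 2.2201.
V^2/(2g) = 2.2201 / 19.62 = 0.1132 m.
h_m = 8.05 * 0.1132 = 0.9109 m.

0.9109


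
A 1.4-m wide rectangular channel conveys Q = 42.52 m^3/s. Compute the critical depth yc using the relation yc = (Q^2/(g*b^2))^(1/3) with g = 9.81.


Using yc = (Q^2 / (g * b^2))^(1/3):
Q^2 = 42.52^2 = 1807.95.
g * b^2 = 9.81 * 1.4^2 = 9.81 * 1.96 = 19.23.
Q^2 / (g*b^2) = 1807.95 / 19.23 = 94.0172.
yc = 94.0172^(1/3) = 4.5473 m.

4.5473


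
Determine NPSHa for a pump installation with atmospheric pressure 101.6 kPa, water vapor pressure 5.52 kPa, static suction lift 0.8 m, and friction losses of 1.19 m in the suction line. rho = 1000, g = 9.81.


NPSHa = p_atm/(rho*g) - z_s - hf_s - p_vap/(rho*g).
p_atm/(rho*g) = 101.6*1000 / (1000*9.81) = 10.357 m.
p_vap/(rho*g) = 5.52*1000 / (1000*9.81) = 0.563 m.
NPSHa = 10.357 - 0.8 - 1.19 - 0.563
      = 7.8 m.

7.8


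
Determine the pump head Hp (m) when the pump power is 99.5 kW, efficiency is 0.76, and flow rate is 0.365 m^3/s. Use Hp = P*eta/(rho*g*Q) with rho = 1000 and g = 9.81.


Pump head formula: Hp = P * eta / (rho * g * Q).
Numerator: P * eta = 99.5 * 1000 * 0.76 = 75620.0 W.
Denominator: rho * g * Q = 1000 * 9.81 * 0.365 = 3580.65.
Hp = 75620.0 / 3580.65 = 21.12 m.

21.12


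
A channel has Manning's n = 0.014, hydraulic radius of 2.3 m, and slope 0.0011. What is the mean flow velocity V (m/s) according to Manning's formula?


Manning's equation gives V = (1/n) * R^(2/3) * S^(1/2).
First, compute R^(2/3) = 2.3^(2/3) = 1.7424.
Next, S^(1/2) = 0.0011^(1/2) = 0.033166.
Then 1/n = 1/0.014 = 71.43.
V = 71.43 * 1.7424 * 0.033166 = 4.1278 m/s.

4.1278


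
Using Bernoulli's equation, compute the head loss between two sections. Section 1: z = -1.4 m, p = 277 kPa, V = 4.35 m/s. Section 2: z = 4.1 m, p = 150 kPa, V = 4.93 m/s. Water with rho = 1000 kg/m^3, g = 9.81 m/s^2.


Total head at each section: H = z + p/(rho*g) + V^2/(2g).
H1 = -1.4 + 277*1000/(1000*9.81) + 4.35^2/(2*9.81)
   = -1.4 + 28.236 + 0.9644
   = 27.801 m.
H2 = 4.1 + 150*1000/(1000*9.81) + 4.93^2/(2*9.81)
   = 4.1 + 15.291 + 1.2388
   = 20.629 m.
h_L = H1 - H2 = 27.801 - 20.629 = 7.172 m.

7.172


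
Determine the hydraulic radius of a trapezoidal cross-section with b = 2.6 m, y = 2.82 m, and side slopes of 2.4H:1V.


For a trapezoidal section with side slope z:
A = (b + z*y)*y = (2.6 + 2.4*2.82)*2.82 = 26.418 m^2.
P = b + 2*y*sqrt(1 + z^2) = 2.6 + 2*2.82*sqrt(1 + 2.4^2) = 17.264 m.
R = A/P = 26.418 / 17.264 = 1.5302 m.

1.5302


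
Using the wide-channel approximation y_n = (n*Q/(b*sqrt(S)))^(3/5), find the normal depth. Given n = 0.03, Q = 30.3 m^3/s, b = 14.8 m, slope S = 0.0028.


We use the wide-channel approximation y_n = (n*Q/(b*sqrt(S)))^(3/5).
sqrt(S) = sqrt(0.0028) = 0.052915.
Numerator: n*Q = 0.03 * 30.3 = 0.909.
Denominator: b*sqrt(S) = 14.8 * 0.052915 = 0.783142.
arg = 1.1607.
y_n = 1.1607^(3/5) = 1.0935 m.

1.0935


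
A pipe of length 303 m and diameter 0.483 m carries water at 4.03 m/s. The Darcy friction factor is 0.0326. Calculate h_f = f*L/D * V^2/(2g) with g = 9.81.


Darcy-Weisbach equation: h_f = f * (L/D) * V^2/(2g).
f * L/D = 0.0326 * 303/0.483 = 20.4509.
V^2/(2g) = 4.03^2 / (2*9.81) = 16.2409 / 19.62 = 0.8278 m.
h_f = 20.4509 * 0.8278 = 16.929 m.

16.929


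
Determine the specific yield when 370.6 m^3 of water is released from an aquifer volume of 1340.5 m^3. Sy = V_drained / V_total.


Specific yield Sy = Volume drained / Total volume.
Sy = 370.6 / 1340.5
   = 0.2765.

0.2765


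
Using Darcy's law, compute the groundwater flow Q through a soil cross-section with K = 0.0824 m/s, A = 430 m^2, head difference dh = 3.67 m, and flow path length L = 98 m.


Darcy's law: Q = K * A * i, where i = dh/L.
Hydraulic gradient i = 3.67 / 98 = 0.037449.
Q = 0.0824 * 430 * 0.037449
  = 1.3269 m^3/s.

1.3269


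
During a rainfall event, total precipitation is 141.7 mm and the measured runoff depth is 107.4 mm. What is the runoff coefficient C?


The runoff coefficient C = runoff depth / rainfall depth.
C = 107.4 / 141.7
  = 0.7579.

0.7579


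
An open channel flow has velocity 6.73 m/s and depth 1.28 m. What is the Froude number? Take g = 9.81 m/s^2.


The Froude number is defined as Fr = V / sqrt(g*y).
g*y = 9.81 * 1.28 = 12.5568.
sqrt(g*y) = sqrt(12.5568) = 3.5436.
Fr = 6.73 / 3.5436 = 1.8992.

1.8992


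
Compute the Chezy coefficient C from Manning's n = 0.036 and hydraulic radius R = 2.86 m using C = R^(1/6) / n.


The Chezy coefficient relates to Manning's n through C = R^(1/6) / n.
R^(1/6) = 2.86^(1/6) = 1.191409.
C = 1.191409 / 0.036 = 33.09 m^(1/2)/s.

33.09


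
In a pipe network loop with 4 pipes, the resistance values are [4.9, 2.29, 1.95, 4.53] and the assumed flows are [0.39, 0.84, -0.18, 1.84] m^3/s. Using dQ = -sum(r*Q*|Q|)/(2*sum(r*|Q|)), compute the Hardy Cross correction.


Numerator terms (r*Q*|Q|): 4.9*0.39*|0.39| = 0.7453; 2.29*0.84*|0.84| = 1.6158; 1.95*-0.18*|-0.18| = -0.0632; 4.53*1.84*|1.84| = 15.3368.
Sum of numerator = 17.6347.
Denominator terms (r*|Q|): 4.9*|0.39| = 1.911; 2.29*|0.84| = 1.9236; 1.95*|-0.18| = 0.351; 4.53*|1.84| = 8.3352.
2 * sum of denominator = 2 * 12.5208 = 25.0416.
dQ = -17.6347 / 25.0416 = -0.7042 m^3/s.

-0.7042


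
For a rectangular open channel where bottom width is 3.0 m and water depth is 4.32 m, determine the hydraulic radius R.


For a rectangular section:
Flow area A = b * y = 3.0 * 4.32 = 12.96 m^2.
Wetted perimeter P = b + 2y = 3.0 + 2*4.32 = 11.64 m.
Hydraulic radius R = A/P = 12.96 / 11.64 = 1.1134 m.

1.1134


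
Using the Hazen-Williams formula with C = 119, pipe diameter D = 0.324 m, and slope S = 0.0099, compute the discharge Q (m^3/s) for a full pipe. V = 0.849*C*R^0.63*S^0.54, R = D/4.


For a full circular pipe, R = D/4 = 0.324/4 = 0.081 m.
V = 0.849 * 119 * 0.081^0.63 * 0.0099^0.54
  = 0.849 * 119 * 0.205279 * 0.082726
  = 1.7157 m/s.
Pipe area A = pi*D^2/4 = pi*0.324^2/4 = 0.0824 m^2.
Q = A * V = 0.0824 * 1.7157 = 0.1415 m^3/s.

0.1415


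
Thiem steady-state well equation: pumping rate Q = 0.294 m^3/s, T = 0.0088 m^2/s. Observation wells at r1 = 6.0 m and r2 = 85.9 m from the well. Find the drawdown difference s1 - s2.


Thiem equation: s1 - s2 = Q/(2*pi*T) * ln(r2/r1).
ln(r2/r1) = ln(85.9/6.0) = 2.6614.
Q/(2*pi*T) = 0.294 / (2*pi*0.0088) = 0.294 / 0.0553 = 5.3172.
s1 - s2 = 5.3172 * 2.6614 = 14.1514 m.

14.1514


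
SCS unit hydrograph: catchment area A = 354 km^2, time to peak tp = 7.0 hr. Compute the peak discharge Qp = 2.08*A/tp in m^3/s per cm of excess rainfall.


SCS formula: Qp = 2.08 * A / tp.
Qp = 2.08 * 354 / 7.0
   = 736.32 / 7.0
   = 105.19 m^3/s per cm.

105.19


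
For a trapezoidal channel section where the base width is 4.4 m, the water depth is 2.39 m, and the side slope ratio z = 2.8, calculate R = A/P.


For a trapezoidal section with side slope z:
A = (b + z*y)*y = (4.4 + 2.8*2.39)*2.39 = 26.51 m^2.
P = b + 2*y*sqrt(1 + z^2) = 4.4 + 2*2.39*sqrt(1 + 2.8^2) = 18.612 m.
R = A/P = 26.51 / 18.612 = 1.4243 m.

1.4243


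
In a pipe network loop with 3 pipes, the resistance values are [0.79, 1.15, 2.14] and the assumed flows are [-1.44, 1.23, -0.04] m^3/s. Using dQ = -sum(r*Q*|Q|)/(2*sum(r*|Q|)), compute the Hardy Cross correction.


Numerator terms (r*Q*|Q|): 0.79*-1.44*|-1.44| = -1.6381; 1.15*1.23*|1.23| = 1.7398; 2.14*-0.04*|-0.04| = -0.0034.
Sum of numerator = 0.0983.
Denominator terms (r*|Q|): 0.79*|-1.44| = 1.1376; 1.15*|1.23| = 1.4145; 2.14*|-0.04| = 0.0856.
2 * sum of denominator = 2 * 2.6377 = 5.2754.
dQ = -0.0983 / 5.2754 = -0.0186 m^3/s.

-0.0186


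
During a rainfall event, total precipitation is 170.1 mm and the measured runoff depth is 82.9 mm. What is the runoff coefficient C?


The runoff coefficient C = runoff depth / rainfall depth.
C = 82.9 / 170.1
  = 0.4874.

0.4874


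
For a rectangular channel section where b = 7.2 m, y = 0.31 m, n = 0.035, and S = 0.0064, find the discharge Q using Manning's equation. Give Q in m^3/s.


For a rectangular channel, the cross-sectional area A = b * y = 7.2 * 0.31 = 2.23 m^2.
The wetted perimeter P = b + 2y = 7.2 + 2*0.31 = 7.82 m.
Hydraulic radius R = A/P = 2.23/7.82 = 0.2854 m.
Velocity V = (1/n)*R^(2/3)*S^(1/2) = (1/0.035)*0.2854^(2/3)*0.0064^(1/2) = 0.9909 m/s.
Discharge Q = A * V = 2.23 * 0.9909 = 2.212 m^3/s.

2.212


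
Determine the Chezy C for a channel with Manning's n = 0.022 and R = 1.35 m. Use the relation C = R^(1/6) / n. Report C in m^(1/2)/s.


The Chezy coefficient relates to Manning's n through C = R^(1/6) / n.
R^(1/6) = 1.35^(1/6) = 1.051289.
C = 1.051289 / 0.022 = 47.79 m^(1/2)/s.

47.79


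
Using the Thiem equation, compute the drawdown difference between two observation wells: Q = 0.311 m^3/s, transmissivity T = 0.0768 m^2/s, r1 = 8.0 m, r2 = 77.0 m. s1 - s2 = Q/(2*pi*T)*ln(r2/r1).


Thiem equation: s1 - s2 = Q/(2*pi*T) * ln(r2/r1).
ln(r2/r1) = ln(77.0/8.0) = 2.2644.
Q/(2*pi*T) = 0.311 / (2*pi*0.0768) = 0.311 / 0.4825 = 0.6445.
s1 - s2 = 0.6445 * 2.2644 = 1.4594 m.

1.4594


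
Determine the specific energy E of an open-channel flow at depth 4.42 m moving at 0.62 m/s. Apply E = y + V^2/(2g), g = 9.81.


Specific energy E = y + V^2/(2g).
Velocity head = V^2/(2g) = 0.62^2 / (2*9.81) = 0.3844 / 19.62 = 0.0196 m.
E = 4.42 + 0.0196 = 4.4396 m.

4.4396


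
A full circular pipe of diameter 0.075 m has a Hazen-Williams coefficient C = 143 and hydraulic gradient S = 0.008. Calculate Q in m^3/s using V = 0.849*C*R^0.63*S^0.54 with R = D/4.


For a full circular pipe, R = D/4 = 0.075/4 = 0.0187 m.
V = 0.849 * 143 * 0.0187^0.63 * 0.008^0.54
  = 0.849 * 143 * 0.081657 * 0.073734
  = 0.731 m/s.
Pipe area A = pi*D^2/4 = pi*0.075^2/4 = 0.0044 m^2.
Q = A * V = 0.0044 * 0.731 = 0.0032 m^3/s.

0.0032


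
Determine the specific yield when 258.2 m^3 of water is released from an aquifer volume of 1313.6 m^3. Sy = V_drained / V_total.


Specific yield Sy = Volume drained / Total volume.
Sy = 258.2 / 1313.6
   = 0.1966.

0.1966


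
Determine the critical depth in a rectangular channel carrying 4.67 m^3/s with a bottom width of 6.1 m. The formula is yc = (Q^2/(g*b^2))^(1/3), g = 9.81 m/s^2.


Using yc = (Q^2 / (g * b^2))^(1/3):
Q^2 = 4.67^2 = 21.81.
g * b^2 = 9.81 * 6.1^2 = 9.81 * 37.21 = 365.03.
Q^2 / (g*b^2) = 21.81 / 365.03 = 0.0597.
yc = 0.0597^(1/3) = 0.3909 m.

0.3909


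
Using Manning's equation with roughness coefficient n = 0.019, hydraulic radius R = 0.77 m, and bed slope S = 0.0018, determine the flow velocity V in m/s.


Manning's equation gives V = (1/n) * R^(2/3) * S^(1/2).
First, compute R^(2/3) = 0.77^(2/3) = 0.8401.
Next, S^(1/2) = 0.0018^(1/2) = 0.042426.
Then 1/n = 1/0.019 = 52.63.
V = 52.63 * 0.8401 * 0.042426 = 1.8759 m/s.

1.8759


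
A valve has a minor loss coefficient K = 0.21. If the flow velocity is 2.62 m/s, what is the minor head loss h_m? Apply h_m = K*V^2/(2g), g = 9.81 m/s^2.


Minor loss formula: h_m = K * V^2/(2g).
V^2 = 2.62^2 = 6.8644.
V^2/(2g) = 6.8644 / 19.62 = 0.3499 m.
h_m = 0.21 * 0.3499 = 0.0735 m.

0.0735


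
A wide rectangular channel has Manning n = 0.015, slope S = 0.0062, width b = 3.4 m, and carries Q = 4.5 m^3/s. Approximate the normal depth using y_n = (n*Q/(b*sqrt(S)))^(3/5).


We use the wide-channel approximation y_n = (n*Q/(b*sqrt(S)))^(3/5).
sqrt(S) = sqrt(0.0062) = 0.07874.
Numerator: n*Q = 0.015 * 4.5 = 0.0675.
Denominator: b*sqrt(S) = 3.4 * 0.07874 = 0.267716.
arg = 0.2521.
y_n = 0.2521^(3/5) = 0.4375 m.

0.4375


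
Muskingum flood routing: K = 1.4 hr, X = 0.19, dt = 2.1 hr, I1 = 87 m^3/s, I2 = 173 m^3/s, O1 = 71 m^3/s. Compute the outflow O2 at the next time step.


Muskingum coefficients:
denom = 2*K*(1-X) + dt = 2*1.4*(1-0.19) + 2.1 = 4.368.
C0 = (dt - 2*K*X)/denom = (2.1 - 2*1.4*0.19)/4.368 = 0.359.
C1 = (dt + 2*K*X)/denom = (2.1 + 2*1.4*0.19)/4.368 = 0.6026.
C2 = (2*K*(1-X) - dt)/denom = 0.0385.
O2 = C0*I2 + C1*I1 + C2*O1
   = 0.359*173 + 0.6026*87 + 0.0385*71
   = 117.26 m^3/s.

117.26


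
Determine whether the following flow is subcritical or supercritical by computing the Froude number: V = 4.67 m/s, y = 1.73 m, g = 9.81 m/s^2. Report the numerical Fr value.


The Froude number is defined as Fr = V / sqrt(g*y).
g*y = 9.81 * 1.73 = 16.9713.
sqrt(g*y) = sqrt(16.9713) = 4.1196.
Fr = 4.67 / 4.1196 = 1.1336.
Since Fr > 1, the flow is supercritical.

1.1336


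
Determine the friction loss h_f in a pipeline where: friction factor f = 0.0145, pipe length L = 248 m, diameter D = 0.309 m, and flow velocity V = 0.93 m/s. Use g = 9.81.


Darcy-Weisbach equation: h_f = f * (L/D) * V^2/(2g).
f * L/D = 0.0145 * 248/0.309 = 11.6375.
V^2/(2g) = 0.93^2 / (2*9.81) = 0.8649 / 19.62 = 0.0441 m.
h_f = 11.6375 * 0.0441 = 0.513 m.

0.513


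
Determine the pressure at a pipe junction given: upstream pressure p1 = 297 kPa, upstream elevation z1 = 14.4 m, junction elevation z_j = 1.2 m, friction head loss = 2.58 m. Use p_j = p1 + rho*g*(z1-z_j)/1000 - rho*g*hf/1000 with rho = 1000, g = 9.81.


Junction pressure: p_j = p1 + rho*g*(z1 - z_j)/1000 - rho*g*hf/1000.
Elevation term = 1000*9.81*(14.4 - 1.2)/1000 = 129.492 kPa.
Friction term = 1000*9.81*2.58/1000 = 25.31 kPa.
p_j = 297 + 129.492 - 25.31 = 401.18 kPa.

401.18


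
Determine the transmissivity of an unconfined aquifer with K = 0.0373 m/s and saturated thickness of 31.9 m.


Transmissivity is defined as T = K * h.
T = 0.0373 * 31.9
  = 1.1899 m^2/s.

1.1899


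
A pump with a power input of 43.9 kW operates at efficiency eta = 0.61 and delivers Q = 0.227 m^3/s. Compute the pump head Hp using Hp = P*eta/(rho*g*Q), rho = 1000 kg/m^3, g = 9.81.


Pump head formula: Hp = P * eta / (rho * g * Q).
Numerator: P * eta = 43.9 * 1000 * 0.61 = 26779.0 W.
Denominator: rho * g * Q = 1000 * 9.81 * 0.227 = 2226.87.
Hp = 26779.0 / 2226.87 = 12.03 m.

12.03


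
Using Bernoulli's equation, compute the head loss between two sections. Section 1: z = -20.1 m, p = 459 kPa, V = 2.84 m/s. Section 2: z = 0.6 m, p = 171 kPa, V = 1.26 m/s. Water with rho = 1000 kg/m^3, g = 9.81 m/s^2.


Total head at each section: H = z + p/(rho*g) + V^2/(2g).
H1 = -20.1 + 459*1000/(1000*9.81) + 2.84^2/(2*9.81)
   = -20.1 + 46.789 + 0.4111
   = 27.1 m.
H2 = 0.6 + 171*1000/(1000*9.81) + 1.26^2/(2*9.81)
   = 0.6 + 17.431 + 0.0809
   = 18.112 m.
h_L = H1 - H2 = 27.1 - 18.112 = 8.988 m.

8.988


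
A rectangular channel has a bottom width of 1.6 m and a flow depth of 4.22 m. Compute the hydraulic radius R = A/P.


For a rectangular section:
Flow area A = b * y = 1.6 * 4.22 = 6.75 m^2.
Wetted perimeter P = b + 2y = 1.6 + 2*4.22 = 10.04 m.
Hydraulic radius R = A/P = 6.75 / 10.04 = 0.6725 m.

0.6725


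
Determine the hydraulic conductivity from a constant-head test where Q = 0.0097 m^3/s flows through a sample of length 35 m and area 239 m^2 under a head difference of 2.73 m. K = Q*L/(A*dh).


From K = Q*L / (A*dh):
Numerator: Q*L = 0.0097 * 35 = 0.3395.
Denominator: A*dh = 239 * 2.73 = 652.47.
K = 0.3395 / 652.47 = 0.00052 m/s.

0.00052


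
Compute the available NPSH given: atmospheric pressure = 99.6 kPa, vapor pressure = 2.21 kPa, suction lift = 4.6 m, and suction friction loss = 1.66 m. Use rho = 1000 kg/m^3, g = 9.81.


NPSHa = p_atm/(rho*g) - z_s - hf_s - p_vap/(rho*g).
p_atm/(rho*g) = 99.6*1000 / (1000*9.81) = 10.153 m.
p_vap/(rho*g) = 2.21*1000 / (1000*9.81) = 0.225 m.
NPSHa = 10.153 - 4.6 - 1.66 - 0.225
      = 3.67 m.

3.67


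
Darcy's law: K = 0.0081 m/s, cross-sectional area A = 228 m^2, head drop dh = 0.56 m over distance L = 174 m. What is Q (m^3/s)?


Darcy's law: Q = K * A * i, where i = dh/L.
Hydraulic gradient i = 0.56 / 174 = 0.003218.
Q = 0.0081 * 228 * 0.003218
  = 0.0059 m^3/s.

0.0059


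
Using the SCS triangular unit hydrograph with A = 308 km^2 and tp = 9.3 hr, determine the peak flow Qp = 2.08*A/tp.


SCS formula: Qp = 2.08 * A / tp.
Qp = 2.08 * 308 / 9.3
   = 640.64 / 9.3
   = 68.89 m^3/s per cm.

68.89


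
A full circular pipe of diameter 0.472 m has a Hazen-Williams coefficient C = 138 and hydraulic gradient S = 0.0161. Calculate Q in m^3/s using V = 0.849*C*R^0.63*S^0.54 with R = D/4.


For a full circular pipe, R = D/4 = 0.472/4 = 0.118 m.
V = 0.849 * 138 * 0.118^0.63 * 0.0161^0.54
  = 0.849 * 138 * 0.260187 * 0.107569
  = 3.2791 m/s.
Pipe area A = pi*D^2/4 = pi*0.472^2/4 = 0.175 m^2.
Q = A * V = 0.175 * 3.2791 = 0.5738 m^3/s.

0.5738


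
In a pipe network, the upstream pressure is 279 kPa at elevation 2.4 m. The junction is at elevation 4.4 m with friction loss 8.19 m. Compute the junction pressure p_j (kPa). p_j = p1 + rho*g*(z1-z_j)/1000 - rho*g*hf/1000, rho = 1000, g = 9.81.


Junction pressure: p_j = p1 + rho*g*(z1 - z_j)/1000 - rho*g*hf/1000.
Elevation term = 1000*9.81*(2.4 - 4.4)/1000 = -19.62 kPa.
Friction term = 1000*9.81*8.19/1000 = 80.344 kPa.
p_j = 279 + -19.62 - 80.344 = 179.04 kPa.

179.04


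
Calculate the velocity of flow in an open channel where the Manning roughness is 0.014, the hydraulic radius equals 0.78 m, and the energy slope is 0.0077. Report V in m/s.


Manning's equation gives V = (1/n) * R^(2/3) * S^(1/2).
First, compute R^(2/3) = 0.78^(2/3) = 0.8474.
Next, S^(1/2) = 0.0077^(1/2) = 0.08775.
Then 1/n = 1/0.014 = 71.43.
V = 71.43 * 0.8474 * 0.08775 = 5.3111 m/s.

5.3111


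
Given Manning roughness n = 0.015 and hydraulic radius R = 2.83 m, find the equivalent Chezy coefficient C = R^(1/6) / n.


The Chezy coefficient relates to Manning's n through C = R^(1/6) / n.
R^(1/6) = 2.83^(1/6) = 1.189317.
C = 1.189317 / 0.015 = 79.29 m^(1/2)/s.

79.29


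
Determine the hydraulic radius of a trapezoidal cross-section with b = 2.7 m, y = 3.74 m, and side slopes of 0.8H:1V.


For a trapezoidal section with side slope z:
A = (b + z*y)*y = (2.7 + 0.8*3.74)*3.74 = 21.288 m^2.
P = b + 2*y*sqrt(1 + z^2) = 2.7 + 2*3.74*sqrt(1 + 0.8^2) = 12.279 m.
R = A/P = 21.288 / 12.279 = 1.7337 m.

1.7337


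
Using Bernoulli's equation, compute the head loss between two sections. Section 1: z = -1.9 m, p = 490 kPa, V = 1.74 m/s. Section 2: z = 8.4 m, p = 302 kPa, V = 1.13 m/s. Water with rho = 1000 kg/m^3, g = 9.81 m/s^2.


Total head at each section: H = z + p/(rho*g) + V^2/(2g).
H1 = -1.9 + 490*1000/(1000*9.81) + 1.74^2/(2*9.81)
   = -1.9 + 49.949 + 0.1543
   = 48.203 m.
H2 = 8.4 + 302*1000/(1000*9.81) + 1.13^2/(2*9.81)
   = 8.4 + 30.785 + 0.0651
   = 39.25 m.
h_L = H1 - H2 = 48.203 - 39.25 = 8.953 m.

8.953


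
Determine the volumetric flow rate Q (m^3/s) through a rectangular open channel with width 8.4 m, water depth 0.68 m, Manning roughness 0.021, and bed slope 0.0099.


For a rectangular channel, the cross-sectional area A = b * y = 8.4 * 0.68 = 5.71 m^2.
The wetted perimeter P = b + 2y = 8.4 + 2*0.68 = 9.76 m.
Hydraulic radius R = A/P = 5.71/9.76 = 0.5852 m.
Velocity V = (1/n)*R^(2/3)*S^(1/2) = (1/0.021)*0.5852^(2/3)*0.0099^(1/2) = 3.3151 m/s.
Discharge Q = A * V = 5.71 * 3.3151 = 18.936 m^3/s.

18.936


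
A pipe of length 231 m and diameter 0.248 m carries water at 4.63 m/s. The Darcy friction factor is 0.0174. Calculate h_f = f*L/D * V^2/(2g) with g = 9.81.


Darcy-Weisbach equation: h_f = f * (L/D) * V^2/(2g).
f * L/D = 0.0174 * 231/0.248 = 16.2073.
V^2/(2g) = 4.63^2 / (2*9.81) = 21.4369 / 19.62 = 1.0926 m.
h_f = 16.2073 * 1.0926 = 17.708 m.

17.708


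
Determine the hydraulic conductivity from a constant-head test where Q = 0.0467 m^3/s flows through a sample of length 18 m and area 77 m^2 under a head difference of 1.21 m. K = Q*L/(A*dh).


From K = Q*L / (A*dh):
Numerator: Q*L = 0.0467 * 18 = 0.8406.
Denominator: A*dh = 77 * 1.21 = 93.17.
K = 0.8406 / 93.17 = 0.009022 m/s.

0.009022


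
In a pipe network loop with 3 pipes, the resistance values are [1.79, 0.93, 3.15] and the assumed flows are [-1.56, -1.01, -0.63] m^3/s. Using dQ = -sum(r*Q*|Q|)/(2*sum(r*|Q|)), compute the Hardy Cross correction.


Numerator terms (r*Q*|Q|): 1.79*-1.56*|-1.56| = -4.3561; 0.93*-1.01*|-1.01| = -0.9487; 3.15*-0.63*|-0.63| = -1.2502.
Sum of numerator = -6.5551.
Denominator terms (r*|Q|): 1.79*|-1.56| = 2.7924; 0.93*|-1.01| = 0.9393; 3.15*|-0.63| = 1.9845.
2 * sum of denominator = 2 * 5.7162 = 11.4324.
dQ = --6.5551 / 11.4324 = 0.5734 m^3/s.

0.5734


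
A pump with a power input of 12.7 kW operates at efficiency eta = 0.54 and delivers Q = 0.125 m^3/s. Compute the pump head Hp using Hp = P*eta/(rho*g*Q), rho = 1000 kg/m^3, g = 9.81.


Pump head formula: Hp = P * eta / (rho * g * Q).
Numerator: P * eta = 12.7 * 1000 * 0.54 = 6858.0 W.
Denominator: rho * g * Q = 1000 * 9.81 * 0.125 = 1226.25.
Hp = 6858.0 / 1226.25 = 5.59 m.

5.59


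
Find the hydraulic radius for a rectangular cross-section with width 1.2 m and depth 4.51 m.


For a rectangular section:
Flow area A = b * y = 1.2 * 4.51 = 5.41 m^2.
Wetted perimeter P = b + 2y = 1.2 + 2*4.51 = 10.22 m.
Hydraulic radius R = A/P = 5.41 / 10.22 = 0.5295 m.

0.5295


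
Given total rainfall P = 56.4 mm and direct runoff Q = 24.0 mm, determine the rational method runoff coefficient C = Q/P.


The runoff coefficient C = runoff depth / rainfall depth.
C = 24.0 / 56.4
  = 0.4255.

0.4255


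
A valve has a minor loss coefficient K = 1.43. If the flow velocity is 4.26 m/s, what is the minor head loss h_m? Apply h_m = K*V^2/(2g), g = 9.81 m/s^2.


Minor loss formula: h_m = K * V^2/(2g).
V^2 = 4.26^2 = 18.1476.
V^2/(2g) = 18.1476 / 19.62 = 0.925 m.
h_m = 1.43 * 0.925 = 1.3227 m.

1.3227


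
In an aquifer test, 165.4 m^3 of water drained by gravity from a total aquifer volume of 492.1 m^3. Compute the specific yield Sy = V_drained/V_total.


Specific yield Sy = Volume drained / Total volume.
Sy = 165.4 / 492.1
   = 0.3361.

0.3361


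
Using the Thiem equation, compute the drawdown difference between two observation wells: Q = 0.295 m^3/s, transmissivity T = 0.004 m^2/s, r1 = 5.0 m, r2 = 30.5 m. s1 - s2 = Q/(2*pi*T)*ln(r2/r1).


Thiem equation: s1 - s2 = Q/(2*pi*T) * ln(r2/r1).
ln(r2/r1) = ln(30.5/5.0) = 1.8083.
Q/(2*pi*T) = 0.295 / (2*pi*0.004) = 0.295 / 0.0251 = 11.7377.
s1 - s2 = 11.7377 * 1.8083 = 21.2251 m.

21.2251


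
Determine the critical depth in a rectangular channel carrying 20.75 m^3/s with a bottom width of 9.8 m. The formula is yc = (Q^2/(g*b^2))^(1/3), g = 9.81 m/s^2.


Using yc = (Q^2 / (g * b^2))^(1/3):
Q^2 = 20.75^2 = 430.56.
g * b^2 = 9.81 * 9.8^2 = 9.81 * 96.04 = 942.15.
Q^2 / (g*b^2) = 430.56 / 942.15 = 0.457.
yc = 0.457^(1/3) = 0.7703 m.

0.7703


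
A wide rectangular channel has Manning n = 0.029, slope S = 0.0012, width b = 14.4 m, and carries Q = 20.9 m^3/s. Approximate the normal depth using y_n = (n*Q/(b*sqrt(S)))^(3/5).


We use the wide-channel approximation y_n = (n*Q/(b*sqrt(S)))^(3/5).
sqrt(S) = sqrt(0.0012) = 0.034641.
Numerator: n*Q = 0.029 * 20.9 = 0.6061.
Denominator: b*sqrt(S) = 14.4 * 0.034641 = 0.49883.
arg = 1.215.
y_n = 1.215^(3/5) = 1.124 m.

1.124


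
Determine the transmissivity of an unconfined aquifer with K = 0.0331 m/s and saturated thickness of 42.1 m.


Transmissivity is defined as T = K * h.
T = 0.0331 * 42.1
  = 1.3935 m^2/s.

1.3935


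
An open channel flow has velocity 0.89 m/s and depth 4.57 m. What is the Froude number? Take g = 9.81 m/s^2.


The Froude number is defined as Fr = V / sqrt(g*y).
g*y = 9.81 * 4.57 = 44.8317.
sqrt(g*y) = sqrt(44.8317) = 6.6956.
Fr = 0.89 / 6.6956 = 0.1329.

0.1329


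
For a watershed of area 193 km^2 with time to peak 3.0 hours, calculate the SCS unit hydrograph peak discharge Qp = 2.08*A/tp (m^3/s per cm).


SCS formula: Qp = 2.08 * A / tp.
Qp = 2.08 * 193 / 3.0
   = 401.44 / 3.0
   = 133.81 m^3/s per cm.

133.81


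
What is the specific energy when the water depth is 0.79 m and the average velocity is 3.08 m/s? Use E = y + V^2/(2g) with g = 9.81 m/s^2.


Specific energy E = y + V^2/(2g).
Velocity head = V^2/(2g) = 3.08^2 / (2*9.81) = 9.4864 / 19.62 = 0.4835 m.
E = 0.79 + 0.4835 = 1.2735 m.

1.2735


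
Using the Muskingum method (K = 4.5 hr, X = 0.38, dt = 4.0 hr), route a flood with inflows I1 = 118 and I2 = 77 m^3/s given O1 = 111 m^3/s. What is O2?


Muskingum coefficients:
denom = 2*K*(1-X) + dt = 2*4.5*(1-0.38) + 4.0 = 9.58.
C0 = (dt - 2*K*X)/denom = (4.0 - 2*4.5*0.38)/9.58 = 0.0605.
C1 = (dt + 2*K*X)/denom = (4.0 + 2*4.5*0.38)/9.58 = 0.7745.
C2 = (2*K*(1-X) - dt)/denom = 0.1649.
O2 = C0*I2 + C1*I1 + C2*O1
   = 0.0605*77 + 0.7745*118 + 0.1649*111
   = 114.36 m^3/s.

114.36


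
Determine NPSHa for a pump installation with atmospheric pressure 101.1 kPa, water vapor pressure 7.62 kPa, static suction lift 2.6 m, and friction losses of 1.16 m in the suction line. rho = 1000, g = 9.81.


NPSHa = p_atm/(rho*g) - z_s - hf_s - p_vap/(rho*g).
p_atm/(rho*g) = 101.1*1000 / (1000*9.81) = 10.306 m.
p_vap/(rho*g) = 7.62*1000 / (1000*9.81) = 0.777 m.
NPSHa = 10.306 - 2.6 - 1.16 - 0.777
      = 5.77 m.

5.77


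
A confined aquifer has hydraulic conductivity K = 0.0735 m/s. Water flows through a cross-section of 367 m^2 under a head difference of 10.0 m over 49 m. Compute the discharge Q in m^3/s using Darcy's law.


Darcy's law: Q = K * A * i, where i = dh/L.
Hydraulic gradient i = 10.0 / 49 = 0.204082.
Q = 0.0735 * 367 * 0.204082
  = 5.505 m^3/s.

5.505


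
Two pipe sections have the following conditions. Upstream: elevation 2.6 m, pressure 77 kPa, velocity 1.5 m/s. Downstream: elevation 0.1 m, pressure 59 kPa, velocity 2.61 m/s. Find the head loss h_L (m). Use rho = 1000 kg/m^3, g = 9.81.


Total head at each section: H = z + p/(rho*g) + V^2/(2g).
H1 = 2.6 + 77*1000/(1000*9.81) + 1.5^2/(2*9.81)
   = 2.6 + 7.849 + 0.1147
   = 10.564 m.
H2 = 0.1 + 59*1000/(1000*9.81) + 2.61^2/(2*9.81)
   = 0.1 + 6.014 + 0.3472
   = 6.461 m.
h_L = H1 - H2 = 10.564 - 6.461 = 4.102 m.

4.102


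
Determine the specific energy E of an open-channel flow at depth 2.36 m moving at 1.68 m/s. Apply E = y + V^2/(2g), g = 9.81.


Specific energy E = y + V^2/(2g).
Velocity head = V^2/(2g) = 1.68^2 / (2*9.81) = 2.8224 / 19.62 = 0.1439 m.
E = 2.36 + 0.1439 = 2.5039 m.

2.5039


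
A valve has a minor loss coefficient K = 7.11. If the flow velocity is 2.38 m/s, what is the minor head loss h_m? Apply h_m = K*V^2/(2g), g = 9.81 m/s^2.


Minor loss formula: h_m = K * V^2/(2g).
V^2 = 2.38^2 = 5.6644.
V^2/(2g) = 5.6644 / 19.62 = 0.2887 m.
h_m = 7.11 * 0.2887 = 2.0527 m.

2.0527


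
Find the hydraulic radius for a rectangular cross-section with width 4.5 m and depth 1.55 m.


For a rectangular section:
Flow area A = b * y = 4.5 * 1.55 = 6.98 m^2.
Wetted perimeter P = b + 2y = 4.5 + 2*1.55 = 7.6 m.
Hydraulic radius R = A/P = 6.98 / 7.6 = 0.9178 m.

0.9178


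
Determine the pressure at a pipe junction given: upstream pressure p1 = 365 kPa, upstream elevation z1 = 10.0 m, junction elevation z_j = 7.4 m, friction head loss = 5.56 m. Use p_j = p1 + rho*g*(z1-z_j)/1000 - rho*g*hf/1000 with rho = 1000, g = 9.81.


Junction pressure: p_j = p1 + rho*g*(z1 - z_j)/1000 - rho*g*hf/1000.
Elevation term = 1000*9.81*(10.0 - 7.4)/1000 = 25.506 kPa.
Friction term = 1000*9.81*5.56/1000 = 54.544 kPa.
p_j = 365 + 25.506 - 54.544 = 335.96 kPa.

335.96


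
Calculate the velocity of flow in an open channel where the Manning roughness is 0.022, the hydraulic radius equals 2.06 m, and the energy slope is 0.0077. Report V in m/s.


Manning's equation gives V = (1/n) * R^(2/3) * S^(1/2).
First, compute R^(2/3) = 2.06^(2/3) = 1.619.
Next, S^(1/2) = 0.0077^(1/2) = 0.08775.
Then 1/n = 1/0.022 = 45.45.
V = 45.45 * 1.619 * 0.08775 = 6.4575 m/s.

6.4575


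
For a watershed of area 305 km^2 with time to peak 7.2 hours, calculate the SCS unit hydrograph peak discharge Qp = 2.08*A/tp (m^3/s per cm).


SCS formula: Qp = 2.08 * A / tp.
Qp = 2.08 * 305 / 7.2
   = 634.4 / 7.2
   = 88.11 m^3/s per cm.

88.11


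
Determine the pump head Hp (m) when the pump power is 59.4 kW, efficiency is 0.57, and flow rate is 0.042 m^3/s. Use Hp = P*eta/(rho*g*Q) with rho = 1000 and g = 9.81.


Pump head formula: Hp = P * eta / (rho * g * Q).
Numerator: P * eta = 59.4 * 1000 * 0.57 = 33858.0 W.
Denominator: rho * g * Q = 1000 * 9.81 * 0.042 = 412.02.
Hp = 33858.0 / 412.02 = 82.18 m.

82.18


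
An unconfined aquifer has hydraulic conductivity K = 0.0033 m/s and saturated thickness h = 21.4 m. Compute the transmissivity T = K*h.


Transmissivity is defined as T = K * h.
T = 0.0033 * 21.4
  = 0.0706 m^2/s.

0.0706


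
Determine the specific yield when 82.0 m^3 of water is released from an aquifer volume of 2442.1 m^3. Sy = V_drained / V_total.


Specific yield Sy = Volume drained / Total volume.
Sy = 82.0 / 2442.1
   = 0.0336.

0.0336


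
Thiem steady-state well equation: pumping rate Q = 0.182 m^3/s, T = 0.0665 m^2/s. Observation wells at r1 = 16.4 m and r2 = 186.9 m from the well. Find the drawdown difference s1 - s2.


Thiem equation: s1 - s2 = Q/(2*pi*T) * ln(r2/r1).
ln(r2/r1) = ln(186.9/16.4) = 2.4333.
Q/(2*pi*T) = 0.182 / (2*pi*0.0665) = 0.182 / 0.4178 = 0.4356.
s1 - s2 = 0.4356 * 2.4333 = 1.0599 m.

1.0599


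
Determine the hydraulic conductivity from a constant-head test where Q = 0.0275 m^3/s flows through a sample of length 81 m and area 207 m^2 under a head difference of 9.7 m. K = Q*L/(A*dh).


From K = Q*L / (A*dh):
Numerator: Q*L = 0.0275 * 81 = 2.2275.
Denominator: A*dh = 207 * 9.7 = 2007.9.
K = 2.2275 / 2007.9 = 0.001109 m/s.

0.001109


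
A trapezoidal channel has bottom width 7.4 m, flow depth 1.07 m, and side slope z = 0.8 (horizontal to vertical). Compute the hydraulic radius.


For a trapezoidal section with side slope z:
A = (b + z*y)*y = (7.4 + 0.8*1.07)*1.07 = 8.834 m^2.
P = b + 2*y*sqrt(1 + z^2) = 7.4 + 2*1.07*sqrt(1 + 0.8^2) = 10.141 m.
R = A/P = 8.834 / 10.141 = 0.8711 m.

0.8711


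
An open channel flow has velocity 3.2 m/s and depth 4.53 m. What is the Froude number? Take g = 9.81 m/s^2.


The Froude number is defined as Fr = V / sqrt(g*y).
g*y = 9.81 * 4.53 = 44.4393.
sqrt(g*y) = sqrt(44.4393) = 6.6663.
Fr = 3.2 / 6.6663 = 0.48.

0.48


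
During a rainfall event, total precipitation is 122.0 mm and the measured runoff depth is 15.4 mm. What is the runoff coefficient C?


The runoff coefficient C = runoff depth / rainfall depth.
C = 15.4 / 122.0
  = 0.1262.

0.1262


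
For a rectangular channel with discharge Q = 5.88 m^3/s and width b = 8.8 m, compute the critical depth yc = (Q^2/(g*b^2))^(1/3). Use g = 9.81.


Using yc = (Q^2 / (g * b^2))^(1/3):
Q^2 = 5.88^2 = 34.57.
g * b^2 = 9.81 * 8.8^2 = 9.81 * 77.44 = 759.69.
Q^2 / (g*b^2) = 34.57 / 759.69 = 0.0455.
yc = 0.0455^(1/3) = 0.357 m.

0.357


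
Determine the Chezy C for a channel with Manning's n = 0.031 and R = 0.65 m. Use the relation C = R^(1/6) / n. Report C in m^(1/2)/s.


The Chezy coefficient relates to Manning's n through C = R^(1/6) / n.
R^(1/6) = 0.65^(1/6) = 0.93072.
C = 0.93072 / 0.031 = 30.02 m^(1/2)/s.

30.02


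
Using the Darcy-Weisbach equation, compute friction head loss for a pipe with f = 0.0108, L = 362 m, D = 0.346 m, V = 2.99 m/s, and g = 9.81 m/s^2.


Darcy-Weisbach equation: h_f = f * (L/D) * V^2/(2g).
f * L/D = 0.0108 * 362/0.346 = 11.2994.
V^2/(2g) = 2.99^2 / (2*9.81) = 8.9401 / 19.62 = 0.4557 m.
h_f = 11.2994 * 0.4557 = 5.149 m.

5.149


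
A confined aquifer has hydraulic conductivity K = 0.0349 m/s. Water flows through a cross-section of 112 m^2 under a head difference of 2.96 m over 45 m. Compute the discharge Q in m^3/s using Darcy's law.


Darcy's law: Q = K * A * i, where i = dh/L.
Hydraulic gradient i = 2.96 / 45 = 0.065778.
Q = 0.0349 * 112 * 0.065778
  = 0.2571 m^3/s.

0.2571


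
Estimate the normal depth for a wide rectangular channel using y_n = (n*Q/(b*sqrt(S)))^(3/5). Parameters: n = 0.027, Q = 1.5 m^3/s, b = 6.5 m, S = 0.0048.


We use the wide-channel approximation y_n = (n*Q/(b*sqrt(S)))^(3/5).
sqrt(S) = sqrt(0.0048) = 0.069282.
Numerator: n*Q = 0.027 * 1.5 = 0.0405.
Denominator: b*sqrt(S) = 6.5 * 0.069282 = 0.450333.
arg = 0.0899.
y_n = 0.0899^(3/5) = 0.2357 m.

0.2357


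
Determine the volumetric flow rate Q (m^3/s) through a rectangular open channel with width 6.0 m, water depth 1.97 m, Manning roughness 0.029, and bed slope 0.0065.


For a rectangular channel, the cross-sectional area A = b * y = 6.0 * 1.97 = 11.82 m^2.
The wetted perimeter P = b + 2y = 6.0 + 2*1.97 = 9.94 m.
Hydraulic radius R = A/P = 11.82/9.94 = 1.1891 m.
Velocity V = (1/n)*R^(2/3)*S^(1/2) = (1/0.029)*1.1891^(2/3)*0.0065^(1/2) = 3.1204 m/s.
Discharge Q = A * V = 11.82 * 3.1204 = 36.883 m^3/s.

36.883


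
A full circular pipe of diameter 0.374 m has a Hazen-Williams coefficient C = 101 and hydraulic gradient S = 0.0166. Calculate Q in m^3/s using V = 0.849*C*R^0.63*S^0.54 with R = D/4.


For a full circular pipe, R = D/4 = 0.374/4 = 0.0935 m.
V = 0.849 * 101 * 0.0935^0.63 * 0.0166^0.54
  = 0.849 * 101 * 0.224704 * 0.10936
  = 2.1072 m/s.
Pipe area A = pi*D^2/4 = pi*0.374^2/4 = 0.1099 m^2.
Q = A * V = 0.1099 * 2.1072 = 0.2315 m^3/s.

0.2315


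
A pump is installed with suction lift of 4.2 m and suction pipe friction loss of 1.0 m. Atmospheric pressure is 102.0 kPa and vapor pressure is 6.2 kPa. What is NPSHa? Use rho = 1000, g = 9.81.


NPSHa = p_atm/(rho*g) - z_s - hf_s - p_vap/(rho*g).
p_atm/(rho*g) = 102.0*1000 / (1000*9.81) = 10.398 m.
p_vap/(rho*g) = 6.2*1000 / (1000*9.81) = 0.632 m.
NPSHa = 10.398 - 4.2 - 1.0 - 0.632
      = 4.57 m.

4.57
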